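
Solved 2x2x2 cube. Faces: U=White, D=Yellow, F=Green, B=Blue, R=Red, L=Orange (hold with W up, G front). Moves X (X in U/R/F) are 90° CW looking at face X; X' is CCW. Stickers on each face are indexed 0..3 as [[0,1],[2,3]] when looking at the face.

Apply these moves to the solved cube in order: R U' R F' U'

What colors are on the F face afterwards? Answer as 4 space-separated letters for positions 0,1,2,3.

After move 1 (R): R=RRRR U=WGWG F=GYGY D=YBYB B=WBWB
After move 2 (U'): U=GGWW F=OOGY R=GYRR B=RRWB L=WBOO
After move 3 (R): R=RGRY U=GOWY F=OBGB D=YWYR B=WRGB
After move 4 (F'): F=BBOG U=GORR R=WGYY D=BOYR L=WYOW
After move 5 (U'): U=ORGR F=WYOG R=BBYY B=WGGB L=WROW
Query: F face = WYOG

Answer: W Y O G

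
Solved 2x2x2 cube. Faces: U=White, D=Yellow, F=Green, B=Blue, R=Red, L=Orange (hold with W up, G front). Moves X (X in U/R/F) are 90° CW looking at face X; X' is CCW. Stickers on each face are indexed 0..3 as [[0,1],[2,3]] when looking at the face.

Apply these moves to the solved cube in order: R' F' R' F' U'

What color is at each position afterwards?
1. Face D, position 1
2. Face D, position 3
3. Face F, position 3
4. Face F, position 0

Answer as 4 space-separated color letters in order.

Answer: W G G O

Derivation:
After move 1 (R'): R=RRRR U=WBWB F=GWGW D=YGYG B=YBYB
After move 2 (F'): F=WWGG U=WBRR R=GRYR D=OOYG L=OBOW
After move 3 (R'): R=RRGY U=WYRY F=WBGR D=OWYG B=GBOB
After move 4 (F'): F=BRWG U=WYRG R=WROY D=BWYG L=OYOR
After move 5 (U'): U=YGWR F=OYWG R=BROY B=WROB L=GBOR
Query 1: D[1] = W
Query 2: D[3] = G
Query 3: F[3] = G
Query 4: F[0] = O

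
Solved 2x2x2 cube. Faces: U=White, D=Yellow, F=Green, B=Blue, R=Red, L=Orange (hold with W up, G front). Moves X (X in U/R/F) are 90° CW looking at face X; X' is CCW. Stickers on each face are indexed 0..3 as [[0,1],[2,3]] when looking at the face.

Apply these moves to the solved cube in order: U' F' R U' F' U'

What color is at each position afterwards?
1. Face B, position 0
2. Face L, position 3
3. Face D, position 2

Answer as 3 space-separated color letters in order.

After move 1 (U'): U=WWWW F=OOGG R=GGRR B=RRBB L=BBOO
After move 2 (F'): F=OGOG U=WWGR R=YGYR D=BOYY L=BWOW
After move 3 (R): R=YYRG U=WGGG F=OOOY D=BBYR B=RRWB
After move 4 (U'): U=GGWG F=BWOY R=OORG B=YYWB L=RROW
After move 5 (F'): F=WYBO U=GGOR R=BOBG D=RWYR L=RGOW
After move 6 (U'): U=GRGO F=RGBO R=WYBG B=BOWB L=YYOW
Query 1: B[0] = B
Query 2: L[3] = W
Query 3: D[2] = Y

Answer: B W Y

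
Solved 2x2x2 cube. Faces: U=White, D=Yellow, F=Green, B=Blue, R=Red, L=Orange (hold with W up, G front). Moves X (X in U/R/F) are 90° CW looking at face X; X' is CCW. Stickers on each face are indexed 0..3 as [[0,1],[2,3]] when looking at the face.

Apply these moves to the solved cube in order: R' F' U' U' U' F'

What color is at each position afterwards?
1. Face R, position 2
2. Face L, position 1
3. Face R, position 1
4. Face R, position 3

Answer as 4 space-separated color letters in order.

Answer: O B B R

Derivation:
After move 1 (R'): R=RRRR U=WBWB F=GWGW D=YGYG B=YBYB
After move 2 (F'): F=WWGG U=WBRR R=GRYR D=OOYG L=OBOW
After move 3 (U'): U=BRWR F=OBGG R=WWYR B=GRYB L=YBOW
After move 4 (U'): U=RRBW F=YBGG R=OBYR B=WWYB L=GROW
After move 5 (U'): U=RWRB F=GRGG R=YBYR B=OBYB L=WWOW
After move 6 (F'): F=RGGG U=RWYY R=OBOR D=WWYG L=WBOR
Query 1: R[2] = O
Query 2: L[1] = B
Query 3: R[1] = B
Query 4: R[3] = R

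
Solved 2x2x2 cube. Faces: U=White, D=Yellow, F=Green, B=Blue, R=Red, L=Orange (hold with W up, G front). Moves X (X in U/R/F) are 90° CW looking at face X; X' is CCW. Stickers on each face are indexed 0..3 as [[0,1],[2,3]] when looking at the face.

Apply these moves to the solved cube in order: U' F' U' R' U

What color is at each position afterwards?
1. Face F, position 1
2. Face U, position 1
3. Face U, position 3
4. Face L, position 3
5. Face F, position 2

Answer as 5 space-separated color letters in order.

After move 1 (U'): U=WWWW F=OOGG R=GGRR B=RRBB L=BBOO
After move 2 (F'): F=OGOG U=WWGR R=YGYR D=BOYY L=BWOW
After move 3 (U'): U=WRWG F=BWOG R=OGYR B=YGBB L=RROW
After move 4 (R'): R=GROY U=WBWY F=BROG D=BWYG B=YGOB
After move 5 (U): U=WWYB F=GROG R=YGOY B=RROB L=BROW
Query 1: F[1] = R
Query 2: U[1] = W
Query 3: U[3] = B
Query 4: L[3] = W
Query 5: F[2] = O

Answer: R W B W O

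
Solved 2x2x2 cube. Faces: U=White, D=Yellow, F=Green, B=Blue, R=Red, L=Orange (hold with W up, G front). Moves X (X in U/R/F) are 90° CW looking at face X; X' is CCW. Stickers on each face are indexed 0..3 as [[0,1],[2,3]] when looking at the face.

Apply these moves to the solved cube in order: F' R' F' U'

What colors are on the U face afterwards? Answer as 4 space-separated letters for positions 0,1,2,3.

Answer: B Y W R

Derivation:
After move 1 (F'): F=GGGG U=WWRR R=YRYR D=OOYY L=OWOW
After move 2 (R'): R=RRYY U=WBRB F=GWGR D=OGYG B=YBOB
After move 3 (F'): F=WRGG U=WBRY R=GROY D=WWYG L=OBOR
After move 4 (U'): U=BYWR F=OBGG R=WROY B=GROB L=YBOR
Query: U face = BYWR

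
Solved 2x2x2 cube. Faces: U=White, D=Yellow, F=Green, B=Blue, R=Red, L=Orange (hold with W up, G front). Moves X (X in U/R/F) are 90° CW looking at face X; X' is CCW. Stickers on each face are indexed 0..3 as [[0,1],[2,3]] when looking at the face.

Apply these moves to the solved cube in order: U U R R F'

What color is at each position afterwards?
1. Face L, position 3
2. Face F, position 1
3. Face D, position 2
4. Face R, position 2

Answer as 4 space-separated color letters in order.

After move 1 (U): U=WWWW F=RRGG R=BBRR B=OOBB L=GGOO
After move 2 (U): U=WWWW F=BBGG R=OORR B=GGBB L=RROO
After move 3 (R): R=RORO U=WBWG F=BYGY D=YBYG B=WGWB
After move 4 (R): R=RROO U=WYWY F=BBGG D=YWYW B=GGBB
After move 5 (F'): F=BGBG U=WYRO R=WRYO D=ROYW L=RYOW
Query 1: L[3] = W
Query 2: F[1] = G
Query 3: D[2] = Y
Query 4: R[2] = Y

Answer: W G Y Y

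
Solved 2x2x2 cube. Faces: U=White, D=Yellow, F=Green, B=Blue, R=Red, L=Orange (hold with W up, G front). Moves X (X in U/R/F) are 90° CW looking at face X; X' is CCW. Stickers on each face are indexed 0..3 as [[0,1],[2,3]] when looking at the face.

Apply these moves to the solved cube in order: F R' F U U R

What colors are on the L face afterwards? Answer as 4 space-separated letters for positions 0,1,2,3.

Answer: O R O G

Derivation:
After move 1 (F): F=GGGG U=WWOO R=WRWR D=RRYY L=OYOY
After move 2 (R'): R=RRWW U=WBOB F=GWGO D=RGYG B=YBRB
After move 3 (F): F=GGOW U=WBYY R=ORBW D=WRYG L=OROG
After move 4 (U): U=YWYB F=OROW R=YBBW B=ORRB L=GGOG
After move 5 (U): U=YYBW F=YBOW R=ORBW B=GGRB L=OROG
After move 6 (R): R=BOWR U=YBBW F=YROG D=WRYG B=WGYB
Query: L face = OROG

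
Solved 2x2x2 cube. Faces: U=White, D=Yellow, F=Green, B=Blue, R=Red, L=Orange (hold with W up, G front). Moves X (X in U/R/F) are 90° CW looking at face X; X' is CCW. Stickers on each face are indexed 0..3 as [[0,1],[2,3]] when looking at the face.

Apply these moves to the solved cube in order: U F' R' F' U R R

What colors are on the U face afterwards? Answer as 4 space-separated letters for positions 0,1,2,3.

Answer: B W Y G

Derivation:
After move 1 (U): U=WWWW F=RRGG R=BBRR B=OOBB L=GGOO
After move 2 (F'): F=RGRG U=WWBR R=YBYR D=GOYY L=GWOW
After move 3 (R'): R=BRYY U=WBBO F=RWRR D=GGYG B=YOOB
After move 4 (F'): F=WRRR U=WBBY R=GRGY D=WWYG L=GOOB
After move 5 (U): U=BWYB F=GRRR R=YOGY B=GOOB L=WROB
After move 6 (R): R=GYYO U=BRYR F=GWRG D=WOYG B=BOWB
After move 7 (R): R=YGOY U=BWYG F=GORG D=WWYB B=RORB
Query: U face = BWYG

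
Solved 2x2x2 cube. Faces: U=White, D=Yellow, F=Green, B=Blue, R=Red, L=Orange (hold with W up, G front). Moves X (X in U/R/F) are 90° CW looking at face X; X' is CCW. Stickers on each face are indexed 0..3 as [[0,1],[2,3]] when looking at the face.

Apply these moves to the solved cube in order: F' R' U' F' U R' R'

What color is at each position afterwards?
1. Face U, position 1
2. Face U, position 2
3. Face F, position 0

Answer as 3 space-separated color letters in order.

After move 1 (F'): F=GGGG U=WWRR R=YRYR D=OOYY L=OWOW
After move 2 (R'): R=RRYY U=WBRB F=GWGR D=OGYG B=YBOB
After move 3 (U'): U=BBWR F=OWGR R=GWYY B=RROB L=YBOW
After move 4 (F'): F=WROG U=BBGY R=GWOY D=BWYG L=YROW
After move 5 (U): U=GBYB F=GWOG R=RROY B=YROB L=WROW
After move 6 (R'): R=RYRO U=GOYY F=GBOB D=BWYG B=GRWB
After move 7 (R'): R=YORR U=GWYG F=GOOY D=BBYB B=GRWB
Query 1: U[1] = W
Query 2: U[2] = Y
Query 3: F[0] = G

Answer: W Y G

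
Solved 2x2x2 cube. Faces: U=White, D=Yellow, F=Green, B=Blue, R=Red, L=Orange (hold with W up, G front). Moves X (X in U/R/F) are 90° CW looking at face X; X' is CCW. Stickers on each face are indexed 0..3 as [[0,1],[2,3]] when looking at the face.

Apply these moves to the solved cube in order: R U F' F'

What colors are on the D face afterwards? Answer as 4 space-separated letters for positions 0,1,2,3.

Answer: G G Y B

Derivation:
After move 1 (R): R=RRRR U=WGWG F=GYGY D=YBYB B=WBWB
After move 2 (U): U=WWGG F=RRGY R=WBRR B=OOWB L=GYOO
After move 3 (F'): F=RYRG U=WWWR R=BBYR D=YOYB L=GGOG
After move 4 (F'): F=YGRR U=WWBY R=OBYR D=GGYB L=GROW
Query: D face = GGYB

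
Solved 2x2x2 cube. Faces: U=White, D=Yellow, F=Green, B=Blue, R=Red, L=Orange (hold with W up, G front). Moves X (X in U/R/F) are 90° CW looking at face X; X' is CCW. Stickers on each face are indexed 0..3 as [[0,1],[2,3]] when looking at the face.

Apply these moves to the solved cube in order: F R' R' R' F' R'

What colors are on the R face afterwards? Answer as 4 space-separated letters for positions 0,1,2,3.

Answer: W R B R

Derivation:
After move 1 (F): F=GGGG U=WWOO R=WRWR D=RRYY L=OYOY
After move 2 (R'): R=RRWW U=WBOB F=GWGO D=RGYG B=YBRB
After move 3 (R'): R=RWRW U=WROY F=GBGB D=RWYO B=GBGB
After move 4 (R'): R=WWRR U=WGOG F=GRGY D=RBYB B=OBWB
After move 5 (F'): F=RYGG U=WGWR R=BWRR D=YYYB L=OGOO
After move 6 (R'): R=WRBR U=WWWO F=RGGR D=YYYG B=BBYB
Query: R face = WRBR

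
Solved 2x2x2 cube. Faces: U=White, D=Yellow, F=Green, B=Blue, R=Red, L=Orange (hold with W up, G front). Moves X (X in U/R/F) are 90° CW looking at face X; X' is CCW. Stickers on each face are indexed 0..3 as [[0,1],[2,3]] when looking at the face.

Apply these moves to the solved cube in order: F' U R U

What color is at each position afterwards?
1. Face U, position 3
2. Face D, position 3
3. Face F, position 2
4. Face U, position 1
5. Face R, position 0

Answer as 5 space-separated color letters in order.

Answer: R O G R W

Derivation:
After move 1 (F'): F=GGGG U=WWRR R=YRYR D=OOYY L=OWOW
After move 2 (U): U=RWRW F=YRGG R=BBYR B=OWBB L=GGOW
After move 3 (R): R=YBRB U=RRRG F=YOGY D=OBYO B=WWWB
After move 4 (U): U=RRGR F=YBGY R=WWRB B=GGWB L=YOOW
Query 1: U[3] = R
Query 2: D[3] = O
Query 3: F[2] = G
Query 4: U[1] = R
Query 5: R[0] = W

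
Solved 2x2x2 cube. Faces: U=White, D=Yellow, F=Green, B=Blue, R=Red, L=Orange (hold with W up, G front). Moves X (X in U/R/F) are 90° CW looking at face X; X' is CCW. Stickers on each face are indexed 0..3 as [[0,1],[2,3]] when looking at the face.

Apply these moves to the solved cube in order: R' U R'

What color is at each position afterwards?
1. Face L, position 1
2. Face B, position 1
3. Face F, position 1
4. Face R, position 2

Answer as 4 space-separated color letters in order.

After move 1 (R'): R=RRRR U=WBWB F=GWGW D=YGYG B=YBYB
After move 2 (U): U=WWBB F=RRGW R=YBRR B=OOYB L=GWOO
After move 3 (R'): R=BRYR U=WYBO F=RWGB D=YRYW B=GOGB
Query 1: L[1] = W
Query 2: B[1] = O
Query 3: F[1] = W
Query 4: R[2] = Y

Answer: W O W Y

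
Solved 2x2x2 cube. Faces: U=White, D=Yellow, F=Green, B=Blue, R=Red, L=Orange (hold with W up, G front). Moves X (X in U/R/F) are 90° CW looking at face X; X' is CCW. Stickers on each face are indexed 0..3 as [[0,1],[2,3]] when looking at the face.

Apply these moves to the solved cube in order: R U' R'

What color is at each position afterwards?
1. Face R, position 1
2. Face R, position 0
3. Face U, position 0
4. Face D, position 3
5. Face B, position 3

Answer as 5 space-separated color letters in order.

Answer: R Y G Y B

Derivation:
After move 1 (R): R=RRRR U=WGWG F=GYGY D=YBYB B=WBWB
After move 2 (U'): U=GGWW F=OOGY R=GYRR B=RRWB L=WBOO
After move 3 (R'): R=YRGR U=GWWR F=OGGW D=YOYY B=BRBB
Query 1: R[1] = R
Query 2: R[0] = Y
Query 3: U[0] = G
Query 4: D[3] = Y
Query 5: B[3] = B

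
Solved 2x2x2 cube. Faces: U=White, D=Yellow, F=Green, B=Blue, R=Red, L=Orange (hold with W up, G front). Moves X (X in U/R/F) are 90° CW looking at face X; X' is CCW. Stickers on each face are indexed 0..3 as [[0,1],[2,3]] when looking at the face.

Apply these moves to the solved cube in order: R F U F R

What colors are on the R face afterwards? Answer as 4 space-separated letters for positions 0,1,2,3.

After move 1 (R): R=RRRR U=WGWG F=GYGY D=YBYB B=WBWB
After move 2 (F): F=GGYY U=WGOO R=WRGR D=RRYB L=OYOB
After move 3 (U): U=OWOG F=WRYY R=WBGR B=OYWB L=GGOB
After move 4 (F): F=YWYR U=OWBG R=OBGR D=GWYB L=GROR
After move 5 (R): R=GORB U=OWBR F=YWYB D=GWYO B=GYWB
Query: R face = GORB

Answer: G O R B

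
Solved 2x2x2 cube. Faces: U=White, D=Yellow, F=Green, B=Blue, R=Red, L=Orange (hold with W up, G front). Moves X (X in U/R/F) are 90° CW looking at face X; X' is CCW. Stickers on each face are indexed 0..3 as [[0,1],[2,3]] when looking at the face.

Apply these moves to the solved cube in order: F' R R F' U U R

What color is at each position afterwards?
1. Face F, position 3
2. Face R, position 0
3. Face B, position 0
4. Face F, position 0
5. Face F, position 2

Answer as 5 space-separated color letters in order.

After move 1 (F'): F=GGGG U=WWRR R=YRYR D=OOYY L=OWOW
After move 2 (R): R=YYRR U=WGRG F=GOGY D=OBYB B=RBWB
After move 3 (R): R=RYRY U=WORY F=GBGB D=OWYR B=GBGB
After move 4 (F'): F=BBGG U=WORR R=WYOY D=WWYR L=OYOR
After move 5 (U): U=RWRO F=WYGG R=GBOY B=OYGB L=BBOR
After move 6 (U): U=RROW F=GBGG R=OYOY B=BBGB L=WYOR
After move 7 (R): R=OOYY U=RBOG F=GWGR D=WGYB B=WBRB
Query 1: F[3] = R
Query 2: R[0] = O
Query 3: B[0] = W
Query 4: F[0] = G
Query 5: F[2] = G

Answer: R O W G G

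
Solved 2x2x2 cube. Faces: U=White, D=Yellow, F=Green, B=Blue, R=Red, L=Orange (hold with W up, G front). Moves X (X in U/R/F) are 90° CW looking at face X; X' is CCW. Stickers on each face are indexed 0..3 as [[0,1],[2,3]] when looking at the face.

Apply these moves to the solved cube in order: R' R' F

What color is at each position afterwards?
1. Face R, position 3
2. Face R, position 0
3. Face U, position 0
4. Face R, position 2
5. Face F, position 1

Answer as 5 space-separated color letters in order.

Answer: R W W Y G

Derivation:
After move 1 (R'): R=RRRR U=WBWB F=GWGW D=YGYG B=YBYB
After move 2 (R'): R=RRRR U=WYWY F=GBGB D=YWYW B=GBGB
After move 3 (F): F=GGBB U=WYOO R=WRYR D=RRYW L=OYOW
Query 1: R[3] = R
Query 2: R[0] = W
Query 3: U[0] = W
Query 4: R[2] = Y
Query 5: F[1] = G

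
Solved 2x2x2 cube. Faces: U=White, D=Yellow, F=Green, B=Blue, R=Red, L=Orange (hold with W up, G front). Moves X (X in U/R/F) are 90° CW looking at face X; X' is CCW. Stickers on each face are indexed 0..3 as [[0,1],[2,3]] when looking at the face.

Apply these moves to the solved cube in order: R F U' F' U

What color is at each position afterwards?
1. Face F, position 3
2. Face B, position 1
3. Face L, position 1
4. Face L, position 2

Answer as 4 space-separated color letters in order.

Answer: Y O Y O

Derivation:
After move 1 (R): R=RRRR U=WGWG F=GYGY D=YBYB B=WBWB
After move 2 (F): F=GGYY U=WGOO R=WRGR D=RRYB L=OYOB
After move 3 (U'): U=GOWO F=OYYY R=GGGR B=WRWB L=WBOB
After move 4 (F'): F=YYOY U=GOGG R=RGRR D=BBYB L=WOOW
After move 5 (U): U=GGGO F=RGOY R=WRRR B=WOWB L=YYOW
Query 1: F[3] = Y
Query 2: B[1] = O
Query 3: L[1] = Y
Query 4: L[2] = O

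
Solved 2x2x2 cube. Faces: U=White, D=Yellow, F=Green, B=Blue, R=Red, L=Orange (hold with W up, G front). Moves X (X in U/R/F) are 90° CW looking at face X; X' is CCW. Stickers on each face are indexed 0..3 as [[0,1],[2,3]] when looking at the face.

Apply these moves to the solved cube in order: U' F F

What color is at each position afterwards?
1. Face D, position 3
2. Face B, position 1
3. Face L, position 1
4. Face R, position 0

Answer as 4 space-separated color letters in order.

Answer: Y R R O

Derivation:
After move 1 (U'): U=WWWW F=OOGG R=GGRR B=RRBB L=BBOO
After move 2 (F): F=GOGO U=WWOB R=WGWR D=RGYY L=BYOY
After move 3 (F): F=GGOO U=WWYY R=OGBR D=WWYY L=BROG
Query 1: D[3] = Y
Query 2: B[1] = R
Query 3: L[1] = R
Query 4: R[0] = O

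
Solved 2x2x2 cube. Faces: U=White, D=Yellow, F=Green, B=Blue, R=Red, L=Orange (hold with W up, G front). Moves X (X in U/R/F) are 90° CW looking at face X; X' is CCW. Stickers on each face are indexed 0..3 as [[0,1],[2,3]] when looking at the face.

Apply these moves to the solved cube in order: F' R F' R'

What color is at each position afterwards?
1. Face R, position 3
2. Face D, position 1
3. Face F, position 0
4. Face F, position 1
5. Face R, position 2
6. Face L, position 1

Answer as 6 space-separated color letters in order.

Answer: O Y O G B G

Derivation:
After move 1 (F'): F=GGGG U=WWRR R=YRYR D=OOYY L=OWOW
After move 2 (R): R=YYRR U=WGRG F=GOGY D=OBYB B=RBWB
After move 3 (F'): F=OYGG U=WGYR R=BYOR D=WWYB L=OGOR
After move 4 (R'): R=YRBO U=WWYR F=OGGR D=WYYG B=BBWB
Query 1: R[3] = O
Query 2: D[1] = Y
Query 3: F[0] = O
Query 4: F[1] = G
Query 5: R[2] = B
Query 6: L[1] = G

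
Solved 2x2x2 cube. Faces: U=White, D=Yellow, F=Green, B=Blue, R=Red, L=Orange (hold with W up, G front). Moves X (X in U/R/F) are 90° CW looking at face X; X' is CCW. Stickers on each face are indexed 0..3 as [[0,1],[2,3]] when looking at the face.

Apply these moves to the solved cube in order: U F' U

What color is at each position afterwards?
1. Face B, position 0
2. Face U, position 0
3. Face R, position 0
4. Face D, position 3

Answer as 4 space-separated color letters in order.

After move 1 (U): U=WWWW F=RRGG R=BBRR B=OOBB L=GGOO
After move 2 (F'): F=RGRG U=WWBR R=YBYR D=GOYY L=GWOW
After move 3 (U): U=BWRW F=YBRG R=OOYR B=GWBB L=RGOW
Query 1: B[0] = G
Query 2: U[0] = B
Query 3: R[0] = O
Query 4: D[3] = Y

Answer: G B O Y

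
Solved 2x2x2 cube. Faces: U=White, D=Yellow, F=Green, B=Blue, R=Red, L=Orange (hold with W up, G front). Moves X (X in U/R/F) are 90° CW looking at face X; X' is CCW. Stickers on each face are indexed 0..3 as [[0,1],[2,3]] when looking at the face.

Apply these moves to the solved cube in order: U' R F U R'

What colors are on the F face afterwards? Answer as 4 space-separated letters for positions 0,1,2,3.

After move 1 (U'): U=WWWW F=OOGG R=GGRR B=RRBB L=BBOO
After move 2 (R): R=RGRG U=WOWG F=OYGY D=YBYR B=WRWB
After move 3 (F): F=GOYY U=WOOB R=WGGG D=RRYR L=BYOB
After move 4 (U): U=OWBO F=WGYY R=WRGG B=BYWB L=GOOB
After move 5 (R'): R=RGWG U=OWBB F=WWYO D=RGYY B=RYRB
Query: F face = WWYO

Answer: W W Y O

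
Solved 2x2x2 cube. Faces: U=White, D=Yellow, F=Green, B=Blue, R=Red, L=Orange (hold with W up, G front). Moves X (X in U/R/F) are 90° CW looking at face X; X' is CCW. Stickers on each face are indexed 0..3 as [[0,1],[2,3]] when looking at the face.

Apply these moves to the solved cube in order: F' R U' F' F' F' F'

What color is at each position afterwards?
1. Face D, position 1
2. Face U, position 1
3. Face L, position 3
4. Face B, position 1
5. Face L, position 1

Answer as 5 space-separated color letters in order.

Answer: B G W Y B

Derivation:
After move 1 (F'): F=GGGG U=WWRR R=YRYR D=OOYY L=OWOW
After move 2 (R): R=YYRR U=WGRG F=GOGY D=OBYB B=RBWB
After move 3 (U'): U=GGWR F=OWGY R=GORR B=YYWB L=RBOW
After move 4 (F'): F=WYOG U=GGGR R=BOOR D=BWYB L=RROW
After move 5 (F'): F=YGWO U=GGBO R=WOBR D=RWYB L=RROG
After move 6 (F'): F=GOYW U=GGWB R=WORR D=RGYB L=ROOB
After move 7 (F'): F=OWGY U=GGWR R=GORR D=OBYB L=RBOW
Query 1: D[1] = B
Query 2: U[1] = G
Query 3: L[3] = W
Query 4: B[1] = Y
Query 5: L[1] = B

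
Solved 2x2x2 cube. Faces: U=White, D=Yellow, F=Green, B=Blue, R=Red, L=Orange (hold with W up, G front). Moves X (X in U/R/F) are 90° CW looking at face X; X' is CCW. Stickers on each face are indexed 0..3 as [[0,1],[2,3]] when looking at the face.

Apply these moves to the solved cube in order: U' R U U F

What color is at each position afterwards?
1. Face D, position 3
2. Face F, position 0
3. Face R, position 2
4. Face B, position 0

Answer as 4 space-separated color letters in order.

Answer: R G W O

Derivation:
After move 1 (U'): U=WWWW F=OOGG R=GGRR B=RRBB L=BBOO
After move 2 (R): R=RGRG U=WOWG F=OYGY D=YBYR B=WRWB
After move 3 (U): U=WWGO F=RGGY R=WRRG B=BBWB L=OYOO
After move 4 (U): U=GWOW F=WRGY R=BBRG B=OYWB L=RGOO
After move 5 (F): F=GWYR U=GWOG R=OBWG D=RBYR L=RYOB
Query 1: D[3] = R
Query 2: F[0] = G
Query 3: R[2] = W
Query 4: B[0] = O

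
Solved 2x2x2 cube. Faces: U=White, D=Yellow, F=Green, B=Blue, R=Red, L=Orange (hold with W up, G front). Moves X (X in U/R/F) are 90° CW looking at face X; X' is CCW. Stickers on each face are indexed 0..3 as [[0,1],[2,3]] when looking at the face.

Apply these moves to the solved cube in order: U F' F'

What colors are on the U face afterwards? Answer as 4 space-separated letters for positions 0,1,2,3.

Answer: W W Y Y

Derivation:
After move 1 (U): U=WWWW F=RRGG R=BBRR B=OOBB L=GGOO
After move 2 (F'): F=RGRG U=WWBR R=YBYR D=GOYY L=GWOW
After move 3 (F'): F=GGRR U=WWYY R=OBGR D=WWYY L=GROB
Query: U face = WWYY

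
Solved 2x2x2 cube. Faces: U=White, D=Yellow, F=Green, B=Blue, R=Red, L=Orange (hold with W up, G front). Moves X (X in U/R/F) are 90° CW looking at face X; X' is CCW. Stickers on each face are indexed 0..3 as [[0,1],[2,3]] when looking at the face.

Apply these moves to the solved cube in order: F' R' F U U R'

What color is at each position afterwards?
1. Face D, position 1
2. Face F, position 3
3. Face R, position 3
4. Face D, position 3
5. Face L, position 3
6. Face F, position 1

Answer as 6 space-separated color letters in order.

Answer: B W B W G W

Derivation:
After move 1 (F'): F=GGGG U=WWRR R=YRYR D=OOYY L=OWOW
After move 2 (R'): R=RRYY U=WBRB F=GWGR D=OGYG B=YBOB
After move 3 (F): F=GGRW U=WBWW R=RRBY D=YRYG L=OOOG
After move 4 (U): U=WWWB F=RRRW R=YBBY B=OOOB L=GGOG
After move 5 (U): U=WWBW F=YBRW R=OOBY B=GGOB L=RROG
After move 6 (R'): R=OYOB U=WOBG F=YWRW D=YBYW B=GGRB
Query 1: D[1] = B
Query 2: F[3] = W
Query 3: R[3] = B
Query 4: D[3] = W
Query 5: L[3] = G
Query 6: F[1] = W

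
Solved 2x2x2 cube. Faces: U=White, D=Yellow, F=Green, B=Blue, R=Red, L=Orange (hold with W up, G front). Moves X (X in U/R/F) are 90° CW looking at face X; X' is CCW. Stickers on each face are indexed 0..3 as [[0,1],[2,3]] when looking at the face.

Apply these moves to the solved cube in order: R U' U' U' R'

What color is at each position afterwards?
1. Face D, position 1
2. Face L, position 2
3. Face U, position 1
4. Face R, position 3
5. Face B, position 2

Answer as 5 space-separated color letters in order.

After move 1 (R): R=RRRR U=WGWG F=GYGY D=YBYB B=WBWB
After move 2 (U'): U=GGWW F=OOGY R=GYRR B=RRWB L=WBOO
After move 3 (U'): U=GWGW F=WBGY R=OORR B=GYWB L=RROO
After move 4 (U'): U=WWGG F=RRGY R=WBRR B=OOWB L=GYOO
After move 5 (R'): R=BRWR U=WWGO F=RWGG D=YRYY B=BOBB
Query 1: D[1] = R
Query 2: L[2] = O
Query 3: U[1] = W
Query 4: R[3] = R
Query 5: B[2] = B

Answer: R O W R B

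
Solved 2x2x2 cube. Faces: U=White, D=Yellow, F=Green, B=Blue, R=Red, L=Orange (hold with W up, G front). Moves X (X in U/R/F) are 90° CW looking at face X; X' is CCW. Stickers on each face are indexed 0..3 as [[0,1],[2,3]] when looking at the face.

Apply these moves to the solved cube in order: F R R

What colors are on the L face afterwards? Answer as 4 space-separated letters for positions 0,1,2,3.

After move 1 (F): F=GGGG U=WWOO R=WRWR D=RRYY L=OYOY
After move 2 (R): R=WWRR U=WGOG F=GRGY D=RBYB B=OBWB
After move 3 (R): R=RWRW U=WROY F=GBGB D=RWYO B=GBGB
Query: L face = OYOY

Answer: O Y O Y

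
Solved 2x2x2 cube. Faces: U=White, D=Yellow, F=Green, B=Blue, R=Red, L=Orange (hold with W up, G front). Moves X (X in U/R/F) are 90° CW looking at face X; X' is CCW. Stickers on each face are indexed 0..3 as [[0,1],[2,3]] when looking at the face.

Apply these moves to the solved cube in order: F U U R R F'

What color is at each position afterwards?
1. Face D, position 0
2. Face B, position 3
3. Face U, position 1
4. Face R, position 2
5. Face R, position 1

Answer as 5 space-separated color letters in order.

After move 1 (F): F=GGGG U=WWOO R=WRWR D=RRYY L=OYOY
After move 2 (U): U=OWOW F=WRGG R=BBWR B=OYBB L=GGOY
After move 3 (U): U=OOWW F=BBGG R=OYWR B=GGBB L=WROY
After move 4 (R): R=WORY U=OBWG F=BRGY D=RBYG B=WGOB
After move 5 (R): R=RWYO U=ORWY F=BBGG D=ROYW B=GGBB
After move 6 (F'): F=BGBG U=ORRY R=OWRO D=RYYW L=WYOW
Query 1: D[0] = R
Query 2: B[3] = B
Query 3: U[1] = R
Query 4: R[2] = R
Query 5: R[1] = W

Answer: R B R R W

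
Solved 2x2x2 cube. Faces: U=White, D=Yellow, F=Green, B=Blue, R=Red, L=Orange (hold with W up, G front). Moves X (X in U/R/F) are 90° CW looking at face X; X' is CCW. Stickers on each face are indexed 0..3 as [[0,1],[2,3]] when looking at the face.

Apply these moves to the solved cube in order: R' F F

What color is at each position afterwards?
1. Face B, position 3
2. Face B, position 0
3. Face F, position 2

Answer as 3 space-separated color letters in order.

After move 1 (R'): R=RRRR U=WBWB F=GWGW D=YGYG B=YBYB
After move 2 (F): F=GGWW U=WBOO R=WRBR D=RRYG L=OYOG
After move 3 (F): F=WGWG U=WBGY R=OROR D=BWYG L=OROR
Query 1: B[3] = B
Query 2: B[0] = Y
Query 3: F[2] = W

Answer: B Y W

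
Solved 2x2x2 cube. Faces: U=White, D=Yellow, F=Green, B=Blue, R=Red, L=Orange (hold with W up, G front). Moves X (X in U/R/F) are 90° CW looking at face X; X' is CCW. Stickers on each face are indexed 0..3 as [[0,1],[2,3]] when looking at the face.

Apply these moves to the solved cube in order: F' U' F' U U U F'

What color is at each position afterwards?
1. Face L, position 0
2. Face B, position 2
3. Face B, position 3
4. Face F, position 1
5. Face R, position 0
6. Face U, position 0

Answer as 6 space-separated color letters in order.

Answer: Y B B G W R

Derivation:
After move 1 (F'): F=GGGG U=WWRR R=YRYR D=OOYY L=OWOW
After move 2 (U'): U=WRWR F=OWGG R=GGYR B=YRBB L=BBOW
After move 3 (F'): F=WGOG U=WRGY R=OGOR D=BWYY L=BROW
After move 4 (U): U=GWYR F=OGOG R=YROR B=BRBB L=WGOW
After move 5 (U): U=YGRW F=YROG R=BROR B=WGBB L=OGOW
After move 6 (U): U=RYWG F=BROG R=WGOR B=OGBB L=YROW
After move 7 (F'): F=RGBO U=RYWO R=WGBR D=RWYY L=YGOW
Query 1: L[0] = Y
Query 2: B[2] = B
Query 3: B[3] = B
Query 4: F[1] = G
Query 5: R[0] = W
Query 6: U[0] = R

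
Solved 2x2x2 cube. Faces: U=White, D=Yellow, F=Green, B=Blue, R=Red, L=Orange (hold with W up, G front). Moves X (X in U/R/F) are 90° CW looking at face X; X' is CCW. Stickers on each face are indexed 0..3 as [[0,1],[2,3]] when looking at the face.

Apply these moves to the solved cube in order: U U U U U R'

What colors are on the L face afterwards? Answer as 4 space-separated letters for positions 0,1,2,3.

After move 1 (U): U=WWWW F=RRGG R=BBRR B=OOBB L=GGOO
After move 2 (U): U=WWWW F=BBGG R=OORR B=GGBB L=RROO
After move 3 (U): U=WWWW F=OOGG R=GGRR B=RRBB L=BBOO
After move 4 (U): U=WWWW F=GGGG R=RRRR B=BBBB L=OOOO
After move 5 (U): U=WWWW F=RRGG R=BBRR B=OOBB L=GGOO
After move 6 (R'): R=BRBR U=WBWO F=RWGW D=YRYG B=YOYB
Query: L face = GGOO

Answer: G G O O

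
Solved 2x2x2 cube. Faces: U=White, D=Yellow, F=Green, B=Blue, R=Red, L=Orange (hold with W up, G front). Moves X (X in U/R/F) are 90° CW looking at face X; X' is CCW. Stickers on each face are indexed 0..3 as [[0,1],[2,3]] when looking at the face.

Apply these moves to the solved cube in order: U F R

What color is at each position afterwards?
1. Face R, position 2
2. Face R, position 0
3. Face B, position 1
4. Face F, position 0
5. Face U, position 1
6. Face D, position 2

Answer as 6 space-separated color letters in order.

After move 1 (U): U=WWWW F=RRGG R=BBRR B=OOBB L=GGOO
After move 2 (F): F=GRGR U=WWOG R=WBWR D=RBYY L=GYOY
After move 3 (R): R=WWRB U=WROR F=GBGY D=RBYO B=GOWB
Query 1: R[2] = R
Query 2: R[0] = W
Query 3: B[1] = O
Query 4: F[0] = G
Query 5: U[1] = R
Query 6: D[2] = Y

Answer: R W O G R Y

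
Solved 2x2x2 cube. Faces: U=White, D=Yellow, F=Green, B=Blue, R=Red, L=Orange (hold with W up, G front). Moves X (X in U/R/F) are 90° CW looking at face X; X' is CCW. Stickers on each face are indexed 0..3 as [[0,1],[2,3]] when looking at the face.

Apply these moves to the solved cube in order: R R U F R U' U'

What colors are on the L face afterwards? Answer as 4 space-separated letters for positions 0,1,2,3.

Answer: Y Y O W

Derivation:
After move 1 (R): R=RRRR U=WGWG F=GYGY D=YBYB B=WBWB
After move 2 (R): R=RRRR U=WYWY F=GBGB D=YWYW B=GBGB
After move 3 (U): U=WWYY F=RRGB R=GBRR B=OOGB L=GBOO
After move 4 (F): F=GRBR U=WWOB R=YBYR D=RGYW L=GYOW
After move 5 (R): R=YYRB U=WROR F=GGBW D=RGYO B=BOWB
After move 6 (U'): U=RRWO F=GYBW R=GGRB B=YYWB L=BOOW
After move 7 (U'): U=RORW F=BOBW R=GYRB B=GGWB L=YYOW
Query: L face = YYOW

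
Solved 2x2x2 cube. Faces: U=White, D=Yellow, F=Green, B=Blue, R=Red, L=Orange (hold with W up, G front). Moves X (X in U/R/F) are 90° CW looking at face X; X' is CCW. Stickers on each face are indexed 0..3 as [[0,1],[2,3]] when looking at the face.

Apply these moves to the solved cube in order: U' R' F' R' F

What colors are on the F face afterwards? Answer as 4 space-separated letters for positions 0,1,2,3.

Answer: O W G B

Derivation:
After move 1 (U'): U=WWWW F=OOGG R=GGRR B=RRBB L=BBOO
After move 2 (R'): R=GRGR U=WBWR F=OWGW D=YOYG B=YRYB
After move 3 (F'): F=WWOG U=WBGG R=ORYR D=BOYG L=BROW
After move 4 (R'): R=RROY U=WYGY F=WBOG D=BWYG B=GROB
After move 5 (F): F=OWGB U=WYWR R=GRYY D=ORYG L=BBOW
Query: F face = OWGB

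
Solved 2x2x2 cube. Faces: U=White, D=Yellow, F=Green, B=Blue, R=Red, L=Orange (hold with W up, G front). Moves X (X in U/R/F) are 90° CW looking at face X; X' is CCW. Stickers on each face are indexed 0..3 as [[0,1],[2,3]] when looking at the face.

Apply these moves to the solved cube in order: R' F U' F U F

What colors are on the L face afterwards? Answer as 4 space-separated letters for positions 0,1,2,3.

After move 1 (R'): R=RRRR U=WBWB F=GWGW D=YGYG B=YBYB
After move 2 (F): F=GGWW U=WBOO R=WRBR D=RRYG L=OYOG
After move 3 (U'): U=BOWO F=OYWW R=GGBR B=WRYB L=YBOG
After move 4 (F): F=WOWY U=BOGB R=WGOR D=BGYG L=YROR
After move 5 (U): U=GBBO F=WGWY R=WROR B=YRYB L=WOOR
After move 6 (F): F=WWYG U=GBRO R=BROR D=OWYG L=WBOG
Query: L face = WBOG

Answer: W B O G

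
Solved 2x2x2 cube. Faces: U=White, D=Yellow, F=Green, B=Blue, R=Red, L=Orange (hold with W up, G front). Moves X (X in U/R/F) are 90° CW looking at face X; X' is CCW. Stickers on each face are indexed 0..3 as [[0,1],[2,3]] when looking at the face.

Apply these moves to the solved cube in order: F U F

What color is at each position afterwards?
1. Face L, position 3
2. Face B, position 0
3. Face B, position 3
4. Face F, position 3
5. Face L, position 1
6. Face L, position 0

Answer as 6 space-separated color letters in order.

After move 1 (F): F=GGGG U=WWOO R=WRWR D=RRYY L=OYOY
After move 2 (U): U=OWOW F=WRGG R=BBWR B=OYBB L=GGOY
After move 3 (F): F=GWGR U=OWYG R=OBWR D=WBYY L=GROR
Query 1: L[3] = R
Query 2: B[0] = O
Query 3: B[3] = B
Query 4: F[3] = R
Query 5: L[1] = R
Query 6: L[0] = G

Answer: R O B R R G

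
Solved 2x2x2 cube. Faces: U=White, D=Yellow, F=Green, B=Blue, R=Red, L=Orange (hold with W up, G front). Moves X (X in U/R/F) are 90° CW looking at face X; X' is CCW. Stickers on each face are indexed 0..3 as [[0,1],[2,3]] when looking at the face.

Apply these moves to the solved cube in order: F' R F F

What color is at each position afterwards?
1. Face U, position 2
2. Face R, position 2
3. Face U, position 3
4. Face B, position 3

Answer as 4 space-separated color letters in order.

Answer: B W O B

Derivation:
After move 1 (F'): F=GGGG U=WWRR R=YRYR D=OOYY L=OWOW
After move 2 (R): R=YYRR U=WGRG F=GOGY D=OBYB B=RBWB
After move 3 (F): F=GGYO U=WGWW R=RYGR D=RYYB L=OOOB
After move 4 (F): F=YGOG U=WGBO R=WYWR D=GRYB L=OROY
Query 1: U[2] = B
Query 2: R[2] = W
Query 3: U[3] = O
Query 4: B[3] = B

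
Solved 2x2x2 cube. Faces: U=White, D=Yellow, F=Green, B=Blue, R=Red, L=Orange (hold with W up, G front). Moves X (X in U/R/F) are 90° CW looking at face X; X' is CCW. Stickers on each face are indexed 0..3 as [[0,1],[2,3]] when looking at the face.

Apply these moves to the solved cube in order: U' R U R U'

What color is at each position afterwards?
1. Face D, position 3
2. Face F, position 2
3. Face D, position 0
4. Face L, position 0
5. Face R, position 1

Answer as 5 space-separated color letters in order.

Answer: B G Y O B

Derivation:
After move 1 (U'): U=WWWW F=OOGG R=GGRR B=RRBB L=BBOO
After move 2 (R): R=RGRG U=WOWG F=OYGY D=YBYR B=WRWB
After move 3 (U): U=WWGO F=RGGY R=WRRG B=BBWB L=OYOO
After move 4 (R): R=RWGR U=WGGY F=RBGR D=YWYB B=OBWB
After move 5 (U'): U=GYWG F=OYGR R=RBGR B=RWWB L=OBOO
Query 1: D[3] = B
Query 2: F[2] = G
Query 3: D[0] = Y
Query 4: L[0] = O
Query 5: R[1] = B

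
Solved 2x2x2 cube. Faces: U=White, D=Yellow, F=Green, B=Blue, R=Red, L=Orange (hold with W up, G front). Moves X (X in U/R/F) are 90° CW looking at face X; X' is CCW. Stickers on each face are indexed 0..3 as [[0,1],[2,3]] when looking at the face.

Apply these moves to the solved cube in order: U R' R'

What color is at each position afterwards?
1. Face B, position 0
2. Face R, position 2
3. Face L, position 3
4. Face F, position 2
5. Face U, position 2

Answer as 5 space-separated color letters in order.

After move 1 (U): U=WWWW F=RRGG R=BBRR B=OOBB L=GGOO
After move 2 (R'): R=BRBR U=WBWO F=RWGW D=YRYG B=YOYB
After move 3 (R'): R=RRBB U=WYWY F=RBGO D=YWYW B=GORB
Query 1: B[0] = G
Query 2: R[2] = B
Query 3: L[3] = O
Query 4: F[2] = G
Query 5: U[2] = W

Answer: G B O G W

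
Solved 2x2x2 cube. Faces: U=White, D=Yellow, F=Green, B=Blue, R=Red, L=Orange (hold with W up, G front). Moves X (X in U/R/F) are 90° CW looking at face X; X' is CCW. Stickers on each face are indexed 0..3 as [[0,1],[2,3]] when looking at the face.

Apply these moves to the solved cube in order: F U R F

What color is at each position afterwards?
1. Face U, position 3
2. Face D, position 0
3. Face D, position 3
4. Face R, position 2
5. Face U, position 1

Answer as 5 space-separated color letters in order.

After move 1 (F): F=GGGG U=WWOO R=WRWR D=RRYY L=OYOY
After move 2 (U): U=OWOW F=WRGG R=BBWR B=OYBB L=GGOY
After move 3 (R): R=WBRB U=OROG F=WRGY D=RBYO B=WYWB
After move 4 (F): F=GWYR U=ORYG R=OBGB D=RWYO L=GROB
Query 1: U[3] = G
Query 2: D[0] = R
Query 3: D[3] = O
Query 4: R[2] = G
Query 5: U[1] = R

Answer: G R O G R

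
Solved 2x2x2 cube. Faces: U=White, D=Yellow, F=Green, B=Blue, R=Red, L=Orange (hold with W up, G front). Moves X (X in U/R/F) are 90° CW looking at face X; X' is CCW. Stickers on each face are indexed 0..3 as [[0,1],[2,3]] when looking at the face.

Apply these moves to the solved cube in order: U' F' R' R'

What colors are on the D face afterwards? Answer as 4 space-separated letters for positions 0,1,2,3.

After move 1 (U'): U=WWWW F=OOGG R=GGRR B=RRBB L=BBOO
After move 2 (F'): F=OGOG U=WWGR R=YGYR D=BOYY L=BWOW
After move 3 (R'): R=GRYY U=WBGR F=OWOR D=BGYG B=YROB
After move 4 (R'): R=RYGY U=WOGY F=OBOR D=BWYR B=GRGB
Query: D face = BWYR

Answer: B W Y R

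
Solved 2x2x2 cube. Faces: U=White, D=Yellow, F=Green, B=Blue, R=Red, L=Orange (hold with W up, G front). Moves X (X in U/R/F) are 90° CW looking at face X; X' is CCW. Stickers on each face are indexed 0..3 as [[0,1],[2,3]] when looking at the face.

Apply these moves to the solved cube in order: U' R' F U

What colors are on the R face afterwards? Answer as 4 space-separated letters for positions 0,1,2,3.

Answer: Y R R R

Derivation:
After move 1 (U'): U=WWWW F=OOGG R=GGRR B=RRBB L=BBOO
After move 2 (R'): R=GRGR U=WBWR F=OWGW D=YOYG B=YRYB
After move 3 (F): F=GOWW U=WBOB R=WRRR D=GGYG L=BYOO
After move 4 (U): U=OWBB F=WRWW R=YRRR B=BYYB L=GOOO
Query: R face = YRRR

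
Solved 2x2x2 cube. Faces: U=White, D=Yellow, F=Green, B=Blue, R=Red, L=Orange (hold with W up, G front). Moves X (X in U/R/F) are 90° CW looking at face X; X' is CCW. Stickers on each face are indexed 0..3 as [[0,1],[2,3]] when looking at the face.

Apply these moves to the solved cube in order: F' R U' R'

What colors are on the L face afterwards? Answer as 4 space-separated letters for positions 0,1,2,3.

After move 1 (F'): F=GGGG U=WWRR R=YRYR D=OOYY L=OWOW
After move 2 (R): R=YYRR U=WGRG F=GOGY D=OBYB B=RBWB
After move 3 (U'): U=GGWR F=OWGY R=GORR B=YYWB L=RBOW
After move 4 (R'): R=ORGR U=GWWY F=OGGR D=OWYY B=BYBB
Query: L face = RBOW

Answer: R B O W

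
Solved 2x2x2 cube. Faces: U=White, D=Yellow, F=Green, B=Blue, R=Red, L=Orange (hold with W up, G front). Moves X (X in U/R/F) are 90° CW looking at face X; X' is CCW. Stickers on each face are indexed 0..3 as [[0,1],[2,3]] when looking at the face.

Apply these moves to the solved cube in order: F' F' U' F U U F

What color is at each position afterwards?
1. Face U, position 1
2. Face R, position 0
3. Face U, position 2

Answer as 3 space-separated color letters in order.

Answer: R Y W

Derivation:
After move 1 (F'): F=GGGG U=WWRR R=YRYR D=OOYY L=OWOW
After move 2 (F'): F=GGGG U=WWYY R=OROR D=WWYY L=OROR
After move 3 (U'): U=WYWY F=ORGG R=GGOR B=ORBB L=BBOR
After move 4 (F): F=GOGR U=WYRB R=WGYR D=OGYY L=BWOW
After move 5 (U): U=RWBY F=WGGR R=ORYR B=BWBB L=GOOW
After move 6 (U): U=BRYW F=ORGR R=BWYR B=GOBB L=WGOW
After move 7 (F): F=GORR U=BRWG R=YWWR D=YBYY L=WOOG
Query 1: U[1] = R
Query 2: R[0] = Y
Query 3: U[2] = W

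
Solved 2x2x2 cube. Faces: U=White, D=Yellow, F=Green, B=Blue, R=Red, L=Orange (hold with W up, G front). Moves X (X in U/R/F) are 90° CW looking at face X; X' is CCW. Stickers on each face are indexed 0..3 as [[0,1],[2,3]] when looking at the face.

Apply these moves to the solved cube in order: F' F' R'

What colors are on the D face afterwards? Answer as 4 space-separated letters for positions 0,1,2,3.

Answer: W G Y G

Derivation:
After move 1 (F'): F=GGGG U=WWRR R=YRYR D=OOYY L=OWOW
After move 2 (F'): F=GGGG U=WWYY R=OROR D=WWYY L=OROR
After move 3 (R'): R=RROO U=WBYB F=GWGY D=WGYG B=YBWB
Query: D face = WGYG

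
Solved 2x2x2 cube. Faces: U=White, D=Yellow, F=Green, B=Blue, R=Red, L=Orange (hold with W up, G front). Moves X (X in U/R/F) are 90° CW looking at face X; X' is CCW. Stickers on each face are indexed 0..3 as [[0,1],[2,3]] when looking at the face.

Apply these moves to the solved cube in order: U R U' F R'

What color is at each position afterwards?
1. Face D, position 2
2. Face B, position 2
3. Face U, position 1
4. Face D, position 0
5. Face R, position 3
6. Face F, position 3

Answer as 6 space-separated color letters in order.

After move 1 (U): U=WWWW F=RRGG R=BBRR B=OOBB L=GGOO
After move 2 (R): R=RBRB U=WRWG F=RYGY D=YBYO B=WOWB
After move 3 (U'): U=RGWW F=GGGY R=RYRB B=RBWB L=WOOO
After move 4 (F): F=GGYG U=RGOO R=WYWB D=RRYO L=WYOB
After move 5 (R'): R=YBWW U=RWOR F=GGYO D=RGYG B=OBRB
Query 1: D[2] = Y
Query 2: B[2] = R
Query 3: U[1] = W
Query 4: D[0] = R
Query 5: R[3] = W
Query 6: F[3] = O

Answer: Y R W R W O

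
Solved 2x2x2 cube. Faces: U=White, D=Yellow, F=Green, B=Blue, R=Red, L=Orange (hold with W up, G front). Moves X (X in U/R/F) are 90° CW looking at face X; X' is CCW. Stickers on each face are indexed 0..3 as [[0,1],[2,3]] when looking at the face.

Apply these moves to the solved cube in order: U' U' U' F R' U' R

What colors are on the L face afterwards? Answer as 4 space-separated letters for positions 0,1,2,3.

Answer: Y O O Y

Derivation:
After move 1 (U'): U=WWWW F=OOGG R=GGRR B=RRBB L=BBOO
After move 2 (U'): U=WWWW F=BBGG R=OORR B=GGBB L=RROO
After move 3 (U'): U=WWWW F=RRGG R=BBRR B=OOBB L=GGOO
After move 4 (F): F=GRGR U=WWOG R=WBWR D=RBYY L=GYOY
After move 5 (R'): R=BRWW U=WBOO F=GWGG D=RRYR B=YOBB
After move 6 (U'): U=BOWO F=GYGG R=GWWW B=BRBB L=YOOY
After move 7 (R): R=WGWW U=BYWG F=GRGR D=RBYB B=OROB
Query: L face = YOOY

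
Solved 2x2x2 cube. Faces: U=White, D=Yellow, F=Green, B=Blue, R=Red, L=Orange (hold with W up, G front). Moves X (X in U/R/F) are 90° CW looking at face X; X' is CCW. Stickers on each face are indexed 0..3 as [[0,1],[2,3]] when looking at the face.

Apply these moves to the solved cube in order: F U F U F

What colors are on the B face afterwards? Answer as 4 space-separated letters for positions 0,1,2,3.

After move 1 (F): F=GGGG U=WWOO R=WRWR D=RRYY L=OYOY
After move 2 (U): U=OWOW F=WRGG R=BBWR B=OYBB L=GGOY
After move 3 (F): F=GWGR U=OWYG R=OBWR D=WBYY L=GROR
After move 4 (U): U=YOGW F=OBGR R=OYWR B=GRBB L=GWOR
After move 5 (F): F=GORB U=YORW R=GYWR D=WOYY L=GWOB
Query: B face = GRBB

Answer: G R B B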